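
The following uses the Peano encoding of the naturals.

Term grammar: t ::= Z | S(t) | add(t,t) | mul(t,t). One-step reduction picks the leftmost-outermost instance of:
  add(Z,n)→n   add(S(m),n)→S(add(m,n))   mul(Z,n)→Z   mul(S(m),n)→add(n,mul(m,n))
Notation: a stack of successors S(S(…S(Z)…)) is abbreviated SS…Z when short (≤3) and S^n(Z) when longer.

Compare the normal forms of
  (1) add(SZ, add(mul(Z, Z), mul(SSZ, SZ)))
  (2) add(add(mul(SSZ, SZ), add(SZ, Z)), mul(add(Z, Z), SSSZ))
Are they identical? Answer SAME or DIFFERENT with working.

Answer: SAME — A ⇓ SSSZ, B ⇓ SSSZ

Working:
Term A:
  start: add(SZ, add(mul(Z, Z), mul(SSZ, SZ)))
  →1  S(add(Z, add(mul(Z, Z), mul(SSZ, SZ))))
  →2  S(add(mul(Z, Z), mul(SSZ, SZ)))
  →3  S(add(Z, mul(SSZ, SZ)))
  →4  S(mul(SSZ, SZ))
  →5  S(add(SZ, mul(SZ, SZ)))
  →6  S(S(add(Z, mul(SZ, SZ))))
  →7  S(S(mul(SZ, SZ)))
  →8  S(S(add(SZ, mul(Z, SZ))))
  →9  S(S(S(add(Z, mul(Z, SZ)))))
  →10  S(S(S(mul(Z, SZ))))
  →11  SSSZ

Term B:
  start: add(add(mul(SSZ, SZ), add(SZ, Z)), mul(add(Z, Z), SSSZ))
  →1  add(add(add(SZ, mul(SZ, SZ)), add(SZ, Z)), mul(add(Z, Z), SSSZ))
  →2  add(add(S(add(Z, mul(SZ, SZ))), add(SZ, Z)), mul(add(Z, Z), SSSZ))
  →3  add(S(add(add(Z, mul(SZ, SZ)), add(SZ, Z))), mul(add(Z, Z), SSSZ))
  →4  S(add(add(add(Z, mul(SZ, SZ)), add(SZ, Z)), mul(add(Z, Z), SSSZ)))
  →5  S(add(add(mul(SZ, SZ), add(SZ, Z)), mul(add(Z, Z), SSSZ)))
  →6  S(add(add(add(SZ, mul(Z, SZ)), add(SZ, Z)), mul(add(Z, Z), SSSZ)))
  →7  S(add(add(S(add(Z, mul(Z, SZ))), add(SZ, Z)), mul(add(Z, Z), SSSZ)))
  →8  S(add(S(add(add(Z, mul(Z, SZ)), add(SZ, Z))), mul(add(Z, Z), SSSZ)))
  →9  S(S(add(add(add(Z, mul(Z, SZ)), add(SZ, Z)), mul(add(Z, Z), SSSZ))))
  →10  S(S(add(add(mul(Z, SZ), add(SZ, Z)), mul(add(Z, Z), SSSZ))))
  →11  S(S(add(add(Z, add(SZ, Z)), mul(add(Z, Z), SSSZ))))
  →12  S(S(add(add(SZ, Z), mul(add(Z, Z), SSSZ))))
  →13  S(S(add(S(add(Z, Z)), mul(add(Z, Z), SSSZ))))
  →14  S(S(S(add(add(Z, Z), mul(add(Z, Z), SSSZ)))))
  →15  S(S(S(add(Z, mul(add(Z, Z), SSSZ)))))
  →16  S(S(S(mul(add(Z, Z), SSSZ))))
  →17  S(S(S(mul(Z, SSSZ))))
  →18  SSSZ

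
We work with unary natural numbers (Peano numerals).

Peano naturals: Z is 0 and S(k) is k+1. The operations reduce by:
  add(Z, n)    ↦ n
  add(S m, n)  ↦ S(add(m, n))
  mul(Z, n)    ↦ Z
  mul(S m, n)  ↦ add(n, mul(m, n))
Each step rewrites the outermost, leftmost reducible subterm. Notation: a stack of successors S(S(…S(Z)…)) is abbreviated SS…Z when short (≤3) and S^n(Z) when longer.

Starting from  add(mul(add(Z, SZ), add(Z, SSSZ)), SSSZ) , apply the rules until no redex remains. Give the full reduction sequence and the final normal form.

  start: add(mul(add(Z, SZ), add(Z, SSSZ)), SSSZ)
  [1] add(mul(SZ, add(Z, SSSZ)), SSSZ)
  [2] add(add(add(Z, SSSZ), mul(Z, add(Z, SSSZ))), SSSZ)
  [3] add(add(SSSZ, mul(Z, add(Z, SSSZ))), SSSZ)
  [4] add(S(add(SSZ, mul(Z, add(Z, SSSZ)))), SSSZ)
  [5] S(add(add(SSZ, mul(Z, add(Z, SSSZ))), SSSZ))
  [6] S(add(S(add(SZ, mul(Z, add(Z, SSSZ)))), SSSZ))
  [7] S(S(add(add(SZ, mul(Z, add(Z, SSSZ))), SSSZ)))
  [8] S(S(add(S(add(Z, mul(Z, add(Z, SSSZ)))), SSSZ)))
  [9] S(S(S(add(add(Z, mul(Z, add(Z, SSSZ))), SSSZ))))
  [10] S(S(S(add(mul(Z, add(Z, SSSZ)), SSSZ))))
  [11] S(S(S(add(Z, SSSZ))))
  [12] S^6(Z)

Answer: normal form = S^6(Z)  (in 12 steps)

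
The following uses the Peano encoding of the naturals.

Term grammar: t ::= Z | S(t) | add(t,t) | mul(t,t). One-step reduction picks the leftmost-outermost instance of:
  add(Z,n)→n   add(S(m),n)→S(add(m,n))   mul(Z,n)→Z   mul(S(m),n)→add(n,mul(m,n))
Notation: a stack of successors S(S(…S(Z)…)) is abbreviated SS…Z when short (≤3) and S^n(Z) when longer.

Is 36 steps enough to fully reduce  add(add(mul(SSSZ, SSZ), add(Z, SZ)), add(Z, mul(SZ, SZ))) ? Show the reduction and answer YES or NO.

Answer: YES — reaches normal form S^8(Z) in 34 ≤ 36 steps

Working:
  start: add(add(mul(SSSZ, SSZ), add(Z, SZ)), add(Z, mul(SZ, SZ)))
  [1] add(add(add(SSZ, mul(SSZ, SSZ)), add(Z, SZ)), add(Z, mul(SZ, SZ)))
  [2] add(add(S(add(SZ, mul(SSZ, SSZ))), add(Z, SZ)), add(Z, mul(SZ, SZ)))
  [3] add(S(add(add(SZ, mul(SSZ, SSZ)), add(Z, SZ))), add(Z, mul(SZ, SZ)))
  [4] S(add(add(add(SZ, mul(SSZ, SSZ)), add(Z, SZ)), add(Z, mul(SZ, SZ))))
  [5] S(add(add(S(add(Z, mul(SSZ, SSZ))), add(Z, SZ)), add(Z, mul(SZ, SZ))))
  [6] S(add(S(add(add(Z, mul(SSZ, SSZ)), add(Z, SZ))), add(Z, mul(SZ, SZ))))
  [7] S(S(add(add(add(Z, mul(SSZ, SSZ)), add(Z, SZ)), add(Z, mul(SZ, SZ)))))
  [8] S(S(add(add(mul(SSZ, SSZ), add(Z, SZ)), add(Z, mul(SZ, SZ)))))
  [9] S(S(add(add(add(SSZ, mul(SZ, SSZ)), add(Z, SZ)), add(Z, mul(SZ, SZ)))))
  [10] S(S(add(add(S(add(SZ, mul(SZ, SSZ))), add(Z, SZ)), add(Z, mul(SZ, SZ)))))
  [11] S(S(add(S(add(add(SZ, mul(SZ, SSZ)), add(Z, SZ))), add(Z, mul(SZ, SZ)))))
  [12] S(S(S(add(add(add(SZ, mul(SZ, SSZ)), add(Z, SZ)), add(Z, mul(SZ, SZ))))))
  [13] S(S(S(add(add(S(add(Z, mul(SZ, SSZ))), add(Z, SZ)), add(Z, mul(SZ, SZ))))))
  [14] S(S(S(add(S(add(add(Z, mul(SZ, SSZ)), add(Z, SZ))), add(Z, mul(SZ, SZ))))))
  [15] S(S(S(S(add(add(add(Z, mul(SZ, SSZ)), add(Z, SZ)), add(Z, mul(SZ, SZ)))))))
  [16] S(S(S(S(add(add(mul(SZ, SSZ), add(Z, SZ)), add(Z, mul(SZ, SZ)))))))
  [17] S(S(S(S(add(add(add(SSZ, mul(Z, SSZ)), add(Z, SZ)), add(Z, mul(SZ, SZ)))))))
  [18] S(S(S(S(add(add(S(add(SZ, mul(Z, SSZ))), add(Z, SZ)), add(Z, mul(SZ, SZ)))))))
  [19] S(S(S(S(add(S(add(add(SZ, mul(Z, SSZ)), add(Z, SZ))), add(Z, mul(SZ, SZ)))))))
  [20] S(S(S(S(S(add(add(add(SZ, mul(Z, SSZ)), add(Z, SZ)), add(Z, mul(SZ, SZ))))))))
  [21] S(S(S(S(S(add(add(S(add(Z, mul(Z, SSZ))), add(Z, SZ)), add(Z, mul(SZ, SZ))))))))
  [22] S(S(S(S(S(add(S(add(add(Z, mul(Z, SSZ)), add(Z, SZ))), add(Z, mul(SZ, SZ))))))))
  [23] S(S(S(S(S(S(add(add(add(Z, mul(Z, SSZ)), add(Z, SZ)), add(Z, mul(SZ, SZ)))))))))
  [24] S(S(S(S(S(S(add(add(mul(Z, SSZ), add(Z, SZ)), add(Z, mul(SZ, SZ)))))))))
  [25] S(S(S(S(S(S(add(add(Z, add(Z, SZ)), add(Z, mul(SZ, SZ)))))))))
  [26] S(S(S(S(S(S(add(add(Z, SZ), add(Z, mul(SZ, SZ)))))))))
  [27] S(S(S(S(S(S(add(SZ, add(Z, mul(SZ, SZ)))))))))
  [28] S(S(S(S(S(S(S(add(Z, add(Z, mul(SZ, SZ))))))))))
  [29] S(S(S(S(S(S(S(add(Z, mul(SZ, SZ)))))))))
  [30] S(S(S(S(S(S(S(mul(SZ, SZ))))))))
  [31] S(S(S(S(S(S(S(add(SZ, mul(Z, SZ)))))))))
  [32] S(S(S(S(S(S(S(S(add(Z, mul(Z, SZ))))))))))
  [33] S(S(S(S(S(S(S(S(mul(Z, SZ)))))))))
  [34] S^8(Z)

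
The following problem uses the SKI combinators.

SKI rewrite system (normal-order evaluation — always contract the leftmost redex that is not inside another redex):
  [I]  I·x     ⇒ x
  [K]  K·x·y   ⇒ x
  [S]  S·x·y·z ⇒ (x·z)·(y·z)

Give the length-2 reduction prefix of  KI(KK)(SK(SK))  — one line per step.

  start: KI(KK)(SK(SK))
  [1] I(SK(SK))
  [2] SK(SK)

Answer: after 2 steps: SK(SK)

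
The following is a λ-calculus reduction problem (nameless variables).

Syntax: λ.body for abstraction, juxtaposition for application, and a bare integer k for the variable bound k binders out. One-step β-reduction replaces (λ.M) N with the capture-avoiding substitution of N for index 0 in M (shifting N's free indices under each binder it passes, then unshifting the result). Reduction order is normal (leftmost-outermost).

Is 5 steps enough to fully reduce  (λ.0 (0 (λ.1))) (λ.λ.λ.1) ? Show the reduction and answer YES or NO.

Answer: YES — reaches normal form λ.λ.1 in 2 ≤ 5 steps

Working:
  start: (λ.0 (0 (λ.1))) (λ.λ.λ.1)
  step 1: (λ.λ.λ.1) ((λ.λ.λ.1) (λ.λ.λ.λ.1))
  step 2: λ.λ.1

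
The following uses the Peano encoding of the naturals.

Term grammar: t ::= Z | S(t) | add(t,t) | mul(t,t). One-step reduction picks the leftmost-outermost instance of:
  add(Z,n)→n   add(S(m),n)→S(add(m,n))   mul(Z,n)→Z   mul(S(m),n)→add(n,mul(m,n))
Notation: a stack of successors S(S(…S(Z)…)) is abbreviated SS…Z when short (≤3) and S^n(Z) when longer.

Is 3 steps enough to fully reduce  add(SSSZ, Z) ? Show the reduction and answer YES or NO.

  start: add(SSSZ, Z)
  [1] S(add(SSZ, Z))
  [2] S(S(add(SZ, Z)))
  [3] S(S(S(add(Z, Z))))

Answer: NO — after 3 steps the term is S(S(S(add(Z, Z)))), not yet normal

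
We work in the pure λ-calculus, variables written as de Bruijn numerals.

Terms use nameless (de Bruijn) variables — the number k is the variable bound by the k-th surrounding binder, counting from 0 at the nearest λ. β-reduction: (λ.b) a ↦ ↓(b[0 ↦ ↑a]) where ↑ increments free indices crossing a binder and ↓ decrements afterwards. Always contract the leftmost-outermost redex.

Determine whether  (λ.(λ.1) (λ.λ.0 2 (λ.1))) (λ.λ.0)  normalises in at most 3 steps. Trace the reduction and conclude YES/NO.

Answer: YES — reaches normal form λ.λ.0 in 2 ≤ 3 steps

Working:
  start: (λ.(λ.1) (λ.λ.0 2 (λ.1))) (λ.λ.0)
  [1] (λ.λ.λ.0) (λ.λ.0 (λ.λ.0) (λ.1))
  [2] λ.λ.0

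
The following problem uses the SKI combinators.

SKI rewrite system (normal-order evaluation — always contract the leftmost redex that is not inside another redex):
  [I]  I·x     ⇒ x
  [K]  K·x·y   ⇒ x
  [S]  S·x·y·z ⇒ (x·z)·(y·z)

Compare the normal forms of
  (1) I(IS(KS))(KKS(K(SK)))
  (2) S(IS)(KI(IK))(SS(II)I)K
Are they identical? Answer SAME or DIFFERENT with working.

Term A:
  start: I(IS(KS))(KKS(K(SK)))
  →1  IS(KS)(KKS(K(SK)))
  →2  S(KS)(KKS(K(SK)))
  →3  S(KS)(K(K(SK)))

Term B:
  start: S(IS)(KI(IK))(SS(II)I)K
  →1  IS(SS(II)I)(KI(IK)(SS(II)I))K
  →2  S(SS(II)I)(KI(IK)(SS(II)I))K
  →3  SS(II)IK(KI(IK)(SS(II)I)K)
  →4  SI(III)K(KI(IK)(SS(II)I)K)
  →5  IK(IIIK)(KI(IK)(SS(II)I)K)
  →6  K(IIIK)(KI(IK)(SS(II)I)K)
  →7  IIIK
  →8  IIK
  →9  IK
  →10  K

Answer: DIFFERENT — A ⇓ S(KS)(K(K(SK))), B ⇓ K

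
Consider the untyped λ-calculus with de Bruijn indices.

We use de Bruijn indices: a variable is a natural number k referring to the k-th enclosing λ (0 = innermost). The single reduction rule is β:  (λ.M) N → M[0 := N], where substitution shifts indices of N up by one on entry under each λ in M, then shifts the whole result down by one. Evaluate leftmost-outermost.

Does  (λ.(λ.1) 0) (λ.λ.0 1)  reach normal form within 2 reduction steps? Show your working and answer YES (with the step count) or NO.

  start: (λ.(λ.1) 0) (λ.λ.0 1)
  →1  (λ.λ.λ.0 1) (λ.λ.0 1)
  →2  λ.λ.0 1

Answer: YES — reaches normal form λ.λ.0 1 in 2 ≤ 2 steps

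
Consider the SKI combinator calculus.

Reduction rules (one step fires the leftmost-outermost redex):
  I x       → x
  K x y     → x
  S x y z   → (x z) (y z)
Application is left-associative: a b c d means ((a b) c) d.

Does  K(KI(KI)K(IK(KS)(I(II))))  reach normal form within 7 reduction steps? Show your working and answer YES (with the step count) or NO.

  start: K(KI(KI)K(IK(KS)(I(II))))
  [1] K(IK(IK(KS)(I(II))))
  [2] K(K(IK(KS)(I(II))))
  [3] K(K(K(KS)(I(II))))
  [4] K(K(KS))

Answer: YES — reaches normal form K(K(KS)) in 4 ≤ 7 steps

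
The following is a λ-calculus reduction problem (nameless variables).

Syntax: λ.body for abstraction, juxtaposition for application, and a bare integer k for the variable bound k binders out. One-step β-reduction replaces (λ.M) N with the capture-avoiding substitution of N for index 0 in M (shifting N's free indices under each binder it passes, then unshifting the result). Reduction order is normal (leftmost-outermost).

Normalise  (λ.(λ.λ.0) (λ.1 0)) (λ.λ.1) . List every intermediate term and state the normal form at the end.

Answer: normal form = λ.0  (in 2 steps)

Reduction:
  start: (λ.(λ.λ.0) (λ.1 0)) (λ.λ.1)
  [1] (λ.λ.0) (λ.(λ.λ.1) 0)
  [2] λ.0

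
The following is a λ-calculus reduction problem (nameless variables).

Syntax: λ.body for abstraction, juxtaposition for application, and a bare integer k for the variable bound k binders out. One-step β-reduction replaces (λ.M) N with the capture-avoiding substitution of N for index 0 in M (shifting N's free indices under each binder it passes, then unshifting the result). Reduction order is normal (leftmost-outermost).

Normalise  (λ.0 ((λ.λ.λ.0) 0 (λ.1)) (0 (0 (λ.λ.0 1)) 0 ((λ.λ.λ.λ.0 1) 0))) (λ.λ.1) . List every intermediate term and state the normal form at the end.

  start: (λ.0 ((λ.λ.λ.0) 0 (λ.1)) (0 (0 (λ.λ.0 1)) 0 ((λ.λ.λ.λ.0 1) 0))) (λ.λ.1)
  →1  (λ.λ.1) ((λ.λ.λ.0) (λ.λ.1) (λ.λ.λ.1)) ((λ.λ.1) ((λ.λ.1) (λ.λ.0 1)) (λ.λ.1) ((λ.λ.λ.λ.0 1) (λ.λ.1)))
  →2  (λ.(λ.λ.λ.0) (λ.λ.1) (λ.λ.λ.1)) ((λ.λ.1) ((λ.λ.1) (λ.λ.0 1)) (λ.λ.1) ((λ.λ.λ.λ.0 1) (λ.λ.1)))
  →3  (λ.λ.λ.0) (λ.λ.1) (λ.λ.λ.1)
  →4  (λ.λ.0) (λ.λ.λ.1)
  →5  λ.0

Answer: normal form = λ.0  (in 5 steps)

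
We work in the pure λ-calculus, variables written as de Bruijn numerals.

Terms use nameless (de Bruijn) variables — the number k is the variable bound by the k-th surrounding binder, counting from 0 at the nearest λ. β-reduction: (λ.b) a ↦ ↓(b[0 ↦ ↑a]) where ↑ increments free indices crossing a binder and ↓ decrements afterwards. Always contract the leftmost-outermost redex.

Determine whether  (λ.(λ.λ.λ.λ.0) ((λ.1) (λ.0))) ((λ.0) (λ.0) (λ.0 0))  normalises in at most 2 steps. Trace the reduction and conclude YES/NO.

  start: (λ.(λ.λ.λ.λ.0) ((λ.1) (λ.0))) ((λ.0) (λ.0) (λ.0 0))
  [1] (λ.λ.λ.λ.0) ((λ.(λ.0) (λ.0) (λ.0 0)) (λ.0))
  [2] λ.λ.λ.0

Answer: YES — reaches normal form λ.λ.λ.0 in 2 ≤ 2 steps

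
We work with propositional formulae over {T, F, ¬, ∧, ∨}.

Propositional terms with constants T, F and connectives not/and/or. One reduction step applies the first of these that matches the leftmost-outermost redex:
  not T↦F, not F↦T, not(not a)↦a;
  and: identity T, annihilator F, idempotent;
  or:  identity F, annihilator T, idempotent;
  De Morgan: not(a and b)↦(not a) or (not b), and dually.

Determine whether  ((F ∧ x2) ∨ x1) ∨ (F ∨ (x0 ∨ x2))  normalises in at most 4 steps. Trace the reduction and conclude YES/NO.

  start: ((F ∧ x2) ∨ x1) ∨ (F ∨ (x0 ∨ x2))
  step 1: (F ∨ x1) ∨ (F ∨ (x0 ∨ x2))
  step 2: x1 ∨ (F ∨ (x0 ∨ x2))
  step 3: x1 ∨ (x0 ∨ x2)

Answer: YES — reaches normal form x1 ∨ (x0 ∨ x2) in 3 ≤ 4 steps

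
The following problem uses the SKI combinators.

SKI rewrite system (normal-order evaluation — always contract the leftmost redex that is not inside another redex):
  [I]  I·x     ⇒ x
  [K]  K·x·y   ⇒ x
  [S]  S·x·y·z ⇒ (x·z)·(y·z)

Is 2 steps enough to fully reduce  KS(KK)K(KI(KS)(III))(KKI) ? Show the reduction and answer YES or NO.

Answer: NO — after 2 steps the term is K(KKI)(KI(KS)(III)(KKI)), not yet normal

Derivation:
  start: KS(KK)K(KI(KS)(III))(KKI)
  step 1: SK(KI(KS)(III))(KKI)
  step 2: K(KKI)(KI(KS)(III)(KKI))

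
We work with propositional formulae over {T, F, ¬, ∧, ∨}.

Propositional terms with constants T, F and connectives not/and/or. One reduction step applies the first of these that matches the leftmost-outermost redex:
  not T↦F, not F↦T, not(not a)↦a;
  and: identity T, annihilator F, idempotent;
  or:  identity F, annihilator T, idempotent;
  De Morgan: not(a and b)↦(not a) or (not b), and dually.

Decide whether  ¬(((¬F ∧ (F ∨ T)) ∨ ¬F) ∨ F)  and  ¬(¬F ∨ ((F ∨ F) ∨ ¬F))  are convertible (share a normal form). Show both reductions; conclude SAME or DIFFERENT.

Term A:
  start: ¬(((¬F ∧ (F ∨ T)) ∨ ¬F) ∨ F)
  →1  ¬((¬F ∧ (F ∨ T)) ∨ ¬F) ∧ ¬F
  →2  (¬(¬F ∧ (F ∨ T)) ∧ ¬¬F) ∧ ¬F
  →3  ((¬¬F ∨ ¬(F ∨ T)) ∧ ¬¬F) ∧ ¬F
  →4  ((F ∨ ¬(F ∨ T)) ∧ ¬¬F) ∧ ¬F
  →5  (¬(F ∨ T) ∧ ¬¬F) ∧ ¬F
  →6  ((¬F ∧ ¬T) ∧ ¬¬F) ∧ ¬F
  →7  ((T ∧ ¬T) ∧ ¬¬F) ∧ ¬F
  →8  (¬T ∧ ¬¬F) ∧ ¬F
  →9  (F ∧ ¬¬F) ∧ ¬F
  →10  F ∧ ¬F
  →11  F

Term B:
  start: ¬(¬F ∨ ((F ∨ F) ∨ ¬F))
  →1  ¬¬F ∧ ¬((F ∨ F) ∨ ¬F)
  →2  F ∧ ¬((F ∨ F) ∨ ¬F)
  →3  F

Answer: SAME — A ⇓ F, B ⇓ F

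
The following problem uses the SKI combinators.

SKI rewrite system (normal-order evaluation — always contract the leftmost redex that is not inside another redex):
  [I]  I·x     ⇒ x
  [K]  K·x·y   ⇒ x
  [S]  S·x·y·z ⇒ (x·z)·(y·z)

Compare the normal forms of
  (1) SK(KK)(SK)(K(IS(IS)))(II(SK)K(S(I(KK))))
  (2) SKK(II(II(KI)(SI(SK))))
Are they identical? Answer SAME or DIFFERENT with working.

Term A:
  start: SK(KK)(SK)(K(IS(IS)))(II(SK)K(S(I(KK))))
  →1  K(SK)(KK(SK))(K(IS(IS)))(II(SK)K(S(I(KK))))
  →2  SK(K(IS(IS)))(II(SK)K(S(I(KK))))
  →3  K(II(SK)K(S(I(KK))))(K(IS(IS))(II(SK)K(S(I(KK)))))
  →4  II(SK)K(S(I(KK)))
  →5  I(SK)K(S(I(KK)))
  →6  SKK(S(I(KK)))
  →7  K(S(I(KK)))(K(S(I(KK))))
  →8  S(I(KK))
  →9  S(KK)

Term B:
  start: SKK(II(II(KI)(SI(SK))))
  →1  K(II(II(KI)(SI(SK))))(K(II(II(KI)(SI(SK)))))
  →2  II(II(KI)(SI(SK)))
  →3  I(II(KI)(SI(SK)))
  →4  II(KI)(SI(SK))
  →5  I(KI)(SI(SK))
  →6  KI(SI(SK))
  →7  I

Answer: DIFFERENT — A ⇓ S(KK), B ⇓ I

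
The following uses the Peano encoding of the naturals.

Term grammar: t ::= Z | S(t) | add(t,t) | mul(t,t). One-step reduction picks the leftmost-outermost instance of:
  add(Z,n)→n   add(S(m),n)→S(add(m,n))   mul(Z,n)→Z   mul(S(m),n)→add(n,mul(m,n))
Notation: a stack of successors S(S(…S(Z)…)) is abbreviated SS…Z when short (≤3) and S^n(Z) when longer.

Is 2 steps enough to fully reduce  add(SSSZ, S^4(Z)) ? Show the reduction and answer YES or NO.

  start: add(SSSZ, S^4(Z))
  →1  S(add(SSZ, S^4(Z)))
  →2  S(S(add(SZ, S^4(Z))))

Answer: NO — after 2 steps the term is S(S(add(SZ, S^4(Z)))), not yet normal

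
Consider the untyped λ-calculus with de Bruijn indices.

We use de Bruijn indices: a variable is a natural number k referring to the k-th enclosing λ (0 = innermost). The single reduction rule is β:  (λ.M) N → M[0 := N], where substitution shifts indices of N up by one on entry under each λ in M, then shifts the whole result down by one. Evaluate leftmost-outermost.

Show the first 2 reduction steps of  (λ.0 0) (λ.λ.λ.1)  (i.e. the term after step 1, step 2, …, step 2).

Answer: after 2 steps: λ.λ.1

Reduction:
  start: (λ.0 0) (λ.λ.λ.1)
  [1] (λ.λ.λ.1) (λ.λ.λ.1)
  [2] λ.λ.1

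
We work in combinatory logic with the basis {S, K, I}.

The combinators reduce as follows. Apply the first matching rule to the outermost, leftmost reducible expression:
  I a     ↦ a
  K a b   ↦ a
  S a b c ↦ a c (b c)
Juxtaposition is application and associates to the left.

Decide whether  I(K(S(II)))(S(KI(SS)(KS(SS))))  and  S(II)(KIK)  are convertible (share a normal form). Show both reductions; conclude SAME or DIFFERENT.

Answer: DIFFERENT — A ⇓ SI, B ⇓ SII

Reduction:
Term A:
  start: I(K(S(II)))(S(KI(SS)(KS(SS))))
  [1] K(S(II))(S(KI(SS)(KS(SS))))
  [2] S(II)
  [3] SI

Term B:
  start: S(II)(KIK)
  [1] SI(KIK)
  [2] SII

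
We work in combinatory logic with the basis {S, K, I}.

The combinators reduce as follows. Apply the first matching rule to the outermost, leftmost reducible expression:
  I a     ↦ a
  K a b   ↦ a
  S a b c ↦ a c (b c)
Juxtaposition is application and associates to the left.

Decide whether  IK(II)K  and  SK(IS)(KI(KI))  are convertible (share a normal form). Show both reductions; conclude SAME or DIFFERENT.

Answer: SAME — A ⇓ I, B ⇓ I

Derivation:
Term A:
  start: IK(II)K
  →1  K(II)K
  →2  II
  →3  I

Term B:
  start: SK(IS)(KI(KI))
  →1  K(KI(KI))(IS(KI(KI)))
  →2  KI(KI)
  →3  I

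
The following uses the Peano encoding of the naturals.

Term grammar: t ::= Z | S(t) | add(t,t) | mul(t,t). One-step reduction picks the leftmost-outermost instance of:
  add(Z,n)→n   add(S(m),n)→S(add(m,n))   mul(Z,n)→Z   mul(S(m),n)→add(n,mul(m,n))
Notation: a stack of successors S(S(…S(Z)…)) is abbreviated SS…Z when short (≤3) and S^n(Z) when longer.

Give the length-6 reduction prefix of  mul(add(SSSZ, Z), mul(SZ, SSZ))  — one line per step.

  start: mul(add(SSSZ, Z), mul(SZ, SSZ))
  step 1: mul(S(add(SSZ, Z)), mul(SZ, SSZ))
  step 2: add(mul(SZ, SSZ), mul(add(SSZ, Z), mul(SZ, SSZ)))
  step 3: add(add(SSZ, mul(Z, SSZ)), mul(add(SSZ, Z), mul(SZ, SSZ)))
  step 4: add(S(add(SZ, mul(Z, SSZ))), mul(add(SSZ, Z), mul(SZ, SSZ)))
  step 5: S(add(add(SZ, mul(Z, SSZ)), mul(add(SSZ, Z), mul(SZ, SSZ))))
  step 6: S(add(S(add(Z, mul(Z, SSZ))), mul(add(SSZ, Z), mul(SZ, SSZ))))

Answer: after 6 steps: S(add(S(add(Z, mul(Z, SSZ))), mul(add(SSZ, Z), mul(SZ, SSZ))))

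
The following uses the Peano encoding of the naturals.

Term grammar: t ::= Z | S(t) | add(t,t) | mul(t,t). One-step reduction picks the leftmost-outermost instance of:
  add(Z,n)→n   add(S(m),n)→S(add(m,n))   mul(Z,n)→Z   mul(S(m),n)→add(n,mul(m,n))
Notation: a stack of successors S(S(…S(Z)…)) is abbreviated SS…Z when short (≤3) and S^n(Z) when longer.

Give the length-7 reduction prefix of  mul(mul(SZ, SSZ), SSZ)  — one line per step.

Answer: after 7 steps: S(S(mul(S(add(Z, mul(Z, SSZ))), SSZ)))

Working:
  start: mul(mul(SZ, SSZ), SSZ)
  →1  mul(add(SSZ, mul(Z, SSZ)), SSZ)
  →2  mul(S(add(SZ, mul(Z, SSZ))), SSZ)
  →3  add(SSZ, mul(add(SZ, mul(Z, SSZ)), SSZ))
  →4  S(add(SZ, mul(add(SZ, mul(Z, SSZ)), SSZ)))
  →5  S(S(add(Z, mul(add(SZ, mul(Z, SSZ)), SSZ))))
  →6  S(S(mul(add(SZ, mul(Z, SSZ)), SSZ)))
  →7  S(S(mul(S(add(Z, mul(Z, SSZ))), SSZ)))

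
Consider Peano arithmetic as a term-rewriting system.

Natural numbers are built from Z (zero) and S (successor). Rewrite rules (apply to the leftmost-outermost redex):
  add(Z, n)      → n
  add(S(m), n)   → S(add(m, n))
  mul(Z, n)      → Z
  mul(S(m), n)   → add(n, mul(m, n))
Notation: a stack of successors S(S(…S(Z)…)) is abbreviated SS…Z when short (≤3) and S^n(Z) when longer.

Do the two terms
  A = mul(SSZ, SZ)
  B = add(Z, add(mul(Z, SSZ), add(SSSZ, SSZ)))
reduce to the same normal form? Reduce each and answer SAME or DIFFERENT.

Term A:
  start: mul(SSZ, SZ)
  →1  add(SZ, mul(SZ, SZ))
  →2  S(add(Z, mul(SZ, SZ)))
  →3  S(mul(SZ, SZ))
  →4  S(add(SZ, mul(Z, SZ)))
  →5  S(S(add(Z, mul(Z, SZ))))
  →6  S(S(mul(Z, SZ)))
  →7  SSZ

Term B:
  start: add(Z, add(mul(Z, SSZ), add(SSSZ, SSZ)))
  →1  add(mul(Z, SSZ), add(SSSZ, SSZ))
  →2  add(Z, add(SSSZ, SSZ))
  →3  add(SSSZ, SSZ)
  →4  S(add(SSZ, SSZ))
  →5  S(S(add(SZ, SSZ)))
  →6  S(S(S(add(Z, SSZ))))
  →7  S^5(Z)

Answer: DIFFERENT — A ⇓ SSZ, B ⇓ S^5(Z)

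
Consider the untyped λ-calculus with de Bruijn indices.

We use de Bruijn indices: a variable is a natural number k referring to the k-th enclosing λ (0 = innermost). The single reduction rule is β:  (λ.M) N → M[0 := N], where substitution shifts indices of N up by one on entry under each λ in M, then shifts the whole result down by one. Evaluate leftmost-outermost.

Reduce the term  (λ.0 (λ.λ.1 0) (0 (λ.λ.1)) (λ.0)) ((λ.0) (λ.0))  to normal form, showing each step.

  start: (λ.0 (λ.λ.1 0) (0 (λ.λ.1)) (λ.0)) ((λ.0) (λ.0))
  [1] (λ.0) (λ.0) (λ.λ.1 0) ((λ.0) (λ.0) (λ.λ.1)) (λ.0)
  [2] (λ.0) (λ.λ.1 0) ((λ.0) (λ.0) (λ.λ.1)) (λ.0)
  [3] (λ.λ.1 0) ((λ.0) (λ.0) (λ.λ.1)) (λ.0)
  [4] (λ.(λ.0) (λ.0) (λ.λ.1) 0) (λ.0)
  [5] (λ.0) (λ.0) (λ.λ.1) (λ.0)
  [6] (λ.0) (λ.λ.1) (λ.0)
  [7] (λ.λ.1) (λ.0)
  [8] λ.λ.0

Answer: normal form = λ.λ.0  (in 8 steps)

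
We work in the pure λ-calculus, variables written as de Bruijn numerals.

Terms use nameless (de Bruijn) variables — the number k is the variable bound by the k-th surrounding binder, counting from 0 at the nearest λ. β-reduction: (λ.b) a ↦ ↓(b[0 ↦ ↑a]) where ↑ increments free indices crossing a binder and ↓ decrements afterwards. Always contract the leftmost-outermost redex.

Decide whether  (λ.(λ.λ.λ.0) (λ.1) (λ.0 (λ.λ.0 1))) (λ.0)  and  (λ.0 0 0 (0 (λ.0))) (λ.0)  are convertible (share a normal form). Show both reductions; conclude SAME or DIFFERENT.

Term A:
  start: (λ.(λ.λ.λ.0) (λ.1) (λ.0 (λ.λ.0 1))) (λ.0)
  [1] (λ.λ.λ.0) (λ.λ.0) (λ.0 (λ.λ.0 1))
  [2] (λ.λ.0) (λ.0 (λ.λ.0 1))
  [3] λ.0

Term B:
  start: (λ.0 0 0 (0 (λ.0))) (λ.0)
  [1] (λ.0) (λ.0) (λ.0) ((λ.0) (λ.0))
  [2] (λ.0) (λ.0) ((λ.0) (λ.0))
  [3] (λ.0) ((λ.0) (λ.0))
  [4] (λ.0) (λ.0)
  [5] λ.0

Answer: SAME — A ⇓ λ.0, B ⇓ λ.0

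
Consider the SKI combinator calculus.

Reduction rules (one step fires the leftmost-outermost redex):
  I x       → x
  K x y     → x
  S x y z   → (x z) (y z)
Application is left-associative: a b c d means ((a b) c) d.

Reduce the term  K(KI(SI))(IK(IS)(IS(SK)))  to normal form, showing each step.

  start: K(KI(SI))(IK(IS)(IS(SK)))
  →1  KI(SI)
  →2  I

Answer: normal form = I  (in 2 steps)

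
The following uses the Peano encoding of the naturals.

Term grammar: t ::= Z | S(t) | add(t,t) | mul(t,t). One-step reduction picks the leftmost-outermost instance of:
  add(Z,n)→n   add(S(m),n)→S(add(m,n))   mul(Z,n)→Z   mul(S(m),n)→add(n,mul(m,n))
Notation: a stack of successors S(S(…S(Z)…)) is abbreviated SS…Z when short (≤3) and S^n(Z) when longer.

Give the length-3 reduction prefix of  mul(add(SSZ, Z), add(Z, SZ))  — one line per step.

  start: mul(add(SSZ, Z), add(Z, SZ))
  [1] mul(S(add(SZ, Z)), add(Z, SZ))
  [2] add(add(Z, SZ), mul(add(SZ, Z), add(Z, SZ)))
  [3] add(SZ, mul(add(SZ, Z), add(Z, SZ)))

Answer: after 3 steps: add(SZ, mul(add(SZ, Z), add(Z, SZ)))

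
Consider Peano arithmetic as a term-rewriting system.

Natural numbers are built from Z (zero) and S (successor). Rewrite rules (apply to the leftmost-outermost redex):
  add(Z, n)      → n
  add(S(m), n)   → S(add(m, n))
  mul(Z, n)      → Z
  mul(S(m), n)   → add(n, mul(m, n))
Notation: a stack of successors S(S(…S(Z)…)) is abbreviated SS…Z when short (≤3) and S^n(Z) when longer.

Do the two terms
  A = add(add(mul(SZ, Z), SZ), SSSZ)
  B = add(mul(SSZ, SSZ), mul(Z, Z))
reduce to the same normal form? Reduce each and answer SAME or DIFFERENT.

Term A:
  start: add(add(mul(SZ, Z), SZ), SSSZ)
  [1] add(add(add(Z, mul(Z, Z)), SZ), SSSZ)
  [2] add(add(mul(Z, Z), SZ), SSSZ)
  [3] add(add(Z, SZ), SSSZ)
  [4] add(SZ, SSSZ)
  [5] S(add(Z, SSSZ))
  [6] S^4(Z)

Term B:
  start: add(mul(SSZ, SSZ), mul(Z, Z))
  [1] add(add(SSZ, mul(SZ, SSZ)), mul(Z, Z))
  [2] add(S(add(SZ, mul(SZ, SSZ))), mul(Z, Z))
  [3] S(add(add(SZ, mul(SZ, SSZ)), mul(Z, Z)))
  [4] S(add(S(add(Z, mul(SZ, SSZ))), mul(Z, Z)))
  [5] S(S(add(add(Z, mul(SZ, SSZ)), mul(Z, Z))))
  [6] S(S(add(mul(SZ, SSZ), mul(Z, Z))))
  [7] S(S(add(add(SSZ, mul(Z, SSZ)), mul(Z, Z))))
  [8] S(S(add(S(add(SZ, mul(Z, SSZ))), mul(Z, Z))))
  [9] S(S(S(add(add(SZ, mul(Z, SSZ)), mul(Z, Z)))))
  [10] S(S(S(add(S(add(Z, mul(Z, SSZ))), mul(Z, Z)))))
  [11] S(S(S(S(add(add(Z, mul(Z, SSZ)), mul(Z, Z))))))
  [12] S(S(S(S(add(mul(Z, SSZ), mul(Z, Z))))))
  [13] S(S(S(S(add(Z, mul(Z, Z))))))
  [14] S(S(S(S(mul(Z, Z)))))
  [15] S^4(Z)

Answer: SAME — A ⇓ S^4(Z), B ⇓ S^4(Z)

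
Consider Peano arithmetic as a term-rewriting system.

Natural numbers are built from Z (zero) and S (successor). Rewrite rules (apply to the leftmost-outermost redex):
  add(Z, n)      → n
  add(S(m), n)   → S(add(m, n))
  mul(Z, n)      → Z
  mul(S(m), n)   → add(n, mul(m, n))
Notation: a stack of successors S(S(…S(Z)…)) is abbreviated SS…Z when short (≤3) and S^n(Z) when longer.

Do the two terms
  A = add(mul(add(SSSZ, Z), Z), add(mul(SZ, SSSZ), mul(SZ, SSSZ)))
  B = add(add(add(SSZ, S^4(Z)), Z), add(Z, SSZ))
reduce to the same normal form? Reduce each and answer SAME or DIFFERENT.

Answer: DIFFERENT — A ⇓ S^6(Z), B ⇓ S^8(Z)

Reduction:
Term A:
  start: add(mul(add(SSSZ, Z), Z), add(mul(SZ, SSSZ), mul(SZ, SSSZ)))
  step 1: add(mul(S(add(SSZ, Z)), Z), add(mul(SZ, SSSZ), mul(SZ, SSSZ)))
  step 2: add(add(Z, mul(add(SSZ, Z), Z)), add(mul(SZ, SSSZ), mul(SZ, SSSZ)))
  step 3: add(mul(add(SSZ, Z), Z), add(mul(SZ, SSSZ), mul(SZ, SSSZ)))
  step 4: add(mul(S(add(SZ, Z)), Z), add(mul(SZ, SSSZ), mul(SZ, SSSZ)))
  step 5: add(add(Z, mul(add(SZ, Z), Z)), add(mul(SZ, SSSZ), mul(SZ, SSSZ)))
  step 6: add(mul(add(SZ, Z), Z), add(mul(SZ, SSSZ), mul(SZ, SSSZ)))
  step 7: add(mul(S(add(Z, Z)), Z), add(mul(SZ, SSSZ), mul(SZ, SSSZ)))
  step 8: add(add(Z, mul(add(Z, Z), Z)), add(mul(SZ, SSSZ), mul(SZ, SSSZ)))
  step 9: add(mul(add(Z, Z), Z), add(mul(SZ, SSSZ), mul(SZ, SSSZ)))
  step 10: add(mul(Z, Z), add(mul(SZ, SSSZ), mul(SZ, SSSZ)))
  step 11: add(Z, add(mul(SZ, SSSZ), mul(SZ, SSSZ)))
  step 12: add(mul(SZ, SSSZ), mul(SZ, SSSZ))
  step 13: add(add(SSSZ, mul(Z, SSSZ)), mul(SZ, SSSZ))
  step 14: add(S(add(SSZ, mul(Z, SSSZ))), mul(SZ, SSSZ))
  step 15: S(add(add(SSZ, mul(Z, SSSZ)), mul(SZ, SSSZ)))
  step 16: S(add(S(add(SZ, mul(Z, SSSZ))), mul(SZ, SSSZ)))
  step 17: S(S(add(add(SZ, mul(Z, SSSZ)), mul(SZ, SSSZ))))
  step 18: S(S(add(S(add(Z, mul(Z, SSSZ))), mul(SZ, SSSZ))))
  step 19: S(S(S(add(add(Z, mul(Z, SSSZ)), mul(SZ, SSSZ)))))
  step 20: S(S(S(add(mul(Z, SSSZ), mul(SZ, SSSZ)))))
  step 21: S(S(S(add(Z, mul(SZ, SSSZ)))))
  step 22: S(S(S(mul(SZ, SSSZ))))
  step 23: S(S(S(add(SSSZ, mul(Z, SSSZ)))))
  step 24: S(S(S(S(add(SSZ, mul(Z, SSSZ))))))
  step 25: S(S(S(S(S(add(SZ, mul(Z, SSSZ)))))))
  step 26: S(S(S(S(S(S(add(Z, mul(Z, SSSZ))))))))
  step 27: S(S(S(S(S(S(mul(Z, SSSZ)))))))
  step 28: S^6(Z)

Term B:
  start: add(add(add(SSZ, S^4(Z)), Z), add(Z, SSZ))
  step 1: add(add(S(add(SZ, S^4(Z))), Z), add(Z, SSZ))
  step 2: add(S(add(add(SZ, S^4(Z)), Z)), add(Z, SSZ))
  step 3: S(add(add(add(SZ, S^4(Z)), Z), add(Z, SSZ)))
  step 4: S(add(add(S(add(Z, S^4(Z))), Z), add(Z, SSZ)))
  step 5: S(add(S(add(add(Z, S^4(Z)), Z)), add(Z, SSZ)))
  step 6: S(S(add(add(add(Z, S^4(Z)), Z), add(Z, SSZ))))
  step 7: S(S(add(add(S^4(Z), Z), add(Z, SSZ))))
  step 8: S(S(add(S(add(SSSZ, Z)), add(Z, SSZ))))
  step 9: S(S(S(add(add(SSSZ, Z), add(Z, SSZ)))))
  step 10: S(S(S(add(S(add(SSZ, Z)), add(Z, SSZ)))))
  step 11: S(S(S(S(add(add(SSZ, Z), add(Z, SSZ))))))
  step 12: S(S(S(S(add(S(add(SZ, Z)), add(Z, SSZ))))))
  step 13: S(S(S(S(S(add(add(SZ, Z), add(Z, SSZ)))))))
  step 14: S(S(S(S(S(add(S(add(Z, Z)), add(Z, SSZ)))))))
  step 15: S(S(S(S(S(S(add(add(Z, Z), add(Z, SSZ))))))))
  step 16: S(S(S(S(S(S(add(Z, add(Z, SSZ))))))))
  step 17: S(S(S(S(S(S(add(Z, SSZ)))))))
  step 18: S^8(Z)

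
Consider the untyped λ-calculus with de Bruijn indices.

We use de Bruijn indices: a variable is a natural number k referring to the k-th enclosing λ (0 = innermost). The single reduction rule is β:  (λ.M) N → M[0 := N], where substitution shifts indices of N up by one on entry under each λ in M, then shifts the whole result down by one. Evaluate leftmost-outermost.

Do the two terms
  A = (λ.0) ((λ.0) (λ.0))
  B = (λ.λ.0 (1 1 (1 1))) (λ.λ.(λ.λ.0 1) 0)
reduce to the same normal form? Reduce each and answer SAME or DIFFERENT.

Answer: DIFFERENT — A ⇓ λ.0, B ⇓ λ.0 (λ.0 (λ.λ.0 1))

Reduction:
Term A:
  start: (λ.0) ((λ.0) (λ.0))
  step 1: (λ.0) (λ.0)
  step 2: λ.0

Term B:
  start: (λ.λ.0 (1 1 (1 1))) (λ.λ.(λ.λ.0 1) 0)
  step 1: λ.0 ((λ.λ.(λ.λ.0 1) 0) (λ.λ.(λ.λ.0 1) 0) ((λ.λ.(λ.λ.0 1) 0) (λ.λ.(λ.λ.0 1) 0)))
  step 2: λ.0 ((λ.(λ.λ.0 1) 0) ((λ.λ.(λ.λ.0 1) 0) (λ.λ.(λ.λ.0 1) 0)))
  step 3: λ.0 ((λ.λ.0 1) ((λ.λ.(λ.λ.0 1) 0) (λ.λ.(λ.λ.0 1) 0)))
  step 4: λ.0 (λ.0 ((λ.λ.(λ.λ.0 1) 0) (λ.λ.(λ.λ.0 1) 0)))
  step 5: λ.0 (λ.0 (λ.(λ.λ.0 1) 0))
  step 6: λ.0 (λ.0 (λ.λ.0 1))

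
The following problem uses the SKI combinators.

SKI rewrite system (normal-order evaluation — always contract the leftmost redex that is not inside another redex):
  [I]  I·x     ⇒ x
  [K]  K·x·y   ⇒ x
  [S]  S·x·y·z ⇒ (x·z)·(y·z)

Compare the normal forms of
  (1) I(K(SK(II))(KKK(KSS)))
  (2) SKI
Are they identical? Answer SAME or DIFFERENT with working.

Term A:
  start: I(K(SK(II))(KKK(KSS)))
  →1  K(SK(II))(KKK(KSS))
  →2  SK(II)
  →3  SKI

Term B:
  start: SKI

Answer: SAME — A ⇓ SKI, B ⇓ SKI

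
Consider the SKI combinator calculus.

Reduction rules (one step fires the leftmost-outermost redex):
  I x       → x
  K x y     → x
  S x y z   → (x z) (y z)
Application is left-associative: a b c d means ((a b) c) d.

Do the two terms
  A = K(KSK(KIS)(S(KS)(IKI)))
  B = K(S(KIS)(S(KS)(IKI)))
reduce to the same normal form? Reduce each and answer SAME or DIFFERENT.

Term A:
  start: K(KSK(KIS)(S(KS)(IKI)))
  step 1: K(S(KIS)(S(KS)(IKI)))
  step 2: K(SI(S(KS)(IKI)))
  step 3: K(SI(S(KS)(KI)))

Term B:
  start: K(S(KIS)(S(KS)(IKI)))
  step 1: K(SI(S(KS)(IKI)))
  step 2: K(SI(S(KS)(KI)))

Answer: SAME — A ⇓ K(SI(S(KS)(KI))), B ⇓ K(SI(S(KS)(KI)))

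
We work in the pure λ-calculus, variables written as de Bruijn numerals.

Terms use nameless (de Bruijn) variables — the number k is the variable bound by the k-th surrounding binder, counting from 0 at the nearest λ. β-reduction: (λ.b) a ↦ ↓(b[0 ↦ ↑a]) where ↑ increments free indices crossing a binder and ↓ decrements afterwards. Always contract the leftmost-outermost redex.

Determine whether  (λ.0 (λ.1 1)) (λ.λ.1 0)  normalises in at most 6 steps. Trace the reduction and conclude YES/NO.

  start: (λ.0 (λ.1 1)) (λ.λ.1 0)
  step 1: (λ.λ.1 0) (λ.(λ.λ.1 0) (λ.λ.1 0))
  step 2: λ.(λ.(λ.λ.1 0) (λ.λ.1 0)) 0
  step 3: λ.(λ.λ.1 0) (λ.λ.1 0)
  step 4: λ.λ.(λ.λ.1 0) 0
  step 5: λ.λ.λ.1 0

Answer: YES — reaches normal form λ.λ.λ.1 0 in 5 ≤ 6 steps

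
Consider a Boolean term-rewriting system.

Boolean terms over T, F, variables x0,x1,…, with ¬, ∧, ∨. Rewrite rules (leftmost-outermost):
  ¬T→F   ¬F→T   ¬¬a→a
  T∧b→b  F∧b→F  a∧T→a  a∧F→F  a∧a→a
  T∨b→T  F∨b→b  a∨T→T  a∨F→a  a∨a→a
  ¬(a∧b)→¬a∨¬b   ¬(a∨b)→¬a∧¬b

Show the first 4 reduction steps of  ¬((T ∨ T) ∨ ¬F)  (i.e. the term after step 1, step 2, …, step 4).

Answer: after 4 steps: F ∧ ¬¬F

Derivation:
  start: ¬((T ∨ T) ∨ ¬F)
  step 1: ¬(T ∨ T) ∧ ¬¬F
  step 2: (¬T ∧ ¬T) ∧ ¬¬F
  step 3: ¬T ∧ ¬¬F
  step 4: F ∧ ¬¬F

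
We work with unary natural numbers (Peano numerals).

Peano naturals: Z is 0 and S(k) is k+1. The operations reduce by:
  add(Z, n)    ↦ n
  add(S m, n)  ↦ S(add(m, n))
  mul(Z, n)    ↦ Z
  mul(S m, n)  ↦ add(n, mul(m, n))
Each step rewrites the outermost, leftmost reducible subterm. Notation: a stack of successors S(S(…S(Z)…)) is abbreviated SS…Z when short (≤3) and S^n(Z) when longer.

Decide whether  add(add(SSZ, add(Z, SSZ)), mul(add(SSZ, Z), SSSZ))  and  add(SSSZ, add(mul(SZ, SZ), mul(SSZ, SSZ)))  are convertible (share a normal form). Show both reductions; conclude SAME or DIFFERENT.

Answer: DIFFERENT — A ⇓ S^10(Z), B ⇓ S^8(Z)

Working:
Term A:
  start: add(add(SSZ, add(Z, SSZ)), mul(add(SSZ, Z), SSSZ))
  →1  add(S(add(SZ, add(Z, SSZ))), mul(add(SSZ, Z), SSSZ))
  →2  S(add(add(SZ, add(Z, SSZ)), mul(add(SSZ, Z), SSSZ)))
  →3  S(add(S(add(Z, add(Z, SSZ))), mul(add(SSZ, Z), SSSZ)))
  →4  S(S(add(add(Z, add(Z, SSZ)), mul(add(SSZ, Z), SSSZ))))
  →5  S(S(add(add(Z, SSZ), mul(add(SSZ, Z), SSSZ))))
  →6  S(S(add(SSZ, mul(add(SSZ, Z), SSSZ))))
  →7  S(S(S(add(SZ, mul(add(SSZ, Z), SSSZ)))))
  →8  S(S(S(S(add(Z, mul(add(SSZ, Z), SSSZ))))))
  →9  S(S(S(S(mul(add(SSZ, Z), SSSZ)))))
  →10  S(S(S(S(mul(S(add(SZ, Z)), SSSZ)))))
  →11  S(S(S(S(add(SSSZ, mul(add(SZ, Z), SSSZ))))))
  →12  S(S(S(S(S(add(SSZ, mul(add(SZ, Z), SSSZ)))))))
  →13  S(S(S(S(S(S(add(SZ, mul(add(SZ, Z), SSSZ))))))))
  →14  S(S(S(S(S(S(S(add(Z, mul(add(SZ, Z), SSSZ)))))))))
  →15  S(S(S(S(S(S(S(mul(add(SZ, Z), SSSZ))))))))
  →16  S(S(S(S(S(S(S(mul(S(add(Z, Z)), SSSZ))))))))
  →17  S(S(S(S(S(S(S(add(SSSZ, mul(add(Z, Z), SSSZ)))))))))
  →18  S(S(S(S(S(S(S(S(add(SSZ, mul(add(Z, Z), SSSZ))))))))))
  →19  S(S(S(S(S(S(S(S(S(add(SZ, mul(add(Z, Z), SSSZ)))))))))))
  →20  S(S(S(S(S(S(S(S(S(S(add(Z, mul(add(Z, Z), SSSZ))))))))))))
  →21  S(S(S(S(S(S(S(S(S(S(mul(add(Z, Z), SSSZ)))))))))))
  →22  S(S(S(S(S(S(S(S(S(S(mul(Z, SSSZ)))))))))))
  →23  S^10(Z)

Term B:
  start: add(SSSZ, add(mul(SZ, SZ), mul(SSZ, SSZ)))
  →1  S(add(SSZ, add(mul(SZ, SZ), mul(SSZ, SSZ))))
  →2  S(S(add(SZ, add(mul(SZ, SZ), mul(SSZ, SSZ)))))
  →3  S(S(S(add(Z, add(mul(SZ, SZ), mul(SSZ, SSZ))))))
  →4  S(S(S(add(mul(SZ, SZ), mul(SSZ, SSZ)))))
  →5  S(S(S(add(add(SZ, mul(Z, SZ)), mul(SSZ, SSZ)))))
  →6  S(S(S(add(S(add(Z, mul(Z, SZ))), mul(SSZ, SSZ)))))
  →7  S(S(S(S(add(add(Z, mul(Z, SZ)), mul(SSZ, SSZ))))))
  →8  S(S(S(S(add(mul(Z, SZ), mul(SSZ, SSZ))))))
  →9  S(S(S(S(add(Z, mul(SSZ, SSZ))))))
  →10  S(S(S(S(mul(SSZ, SSZ)))))
  →11  S(S(S(S(add(SSZ, mul(SZ, SSZ))))))
  →12  S(S(S(S(S(add(SZ, mul(SZ, SSZ)))))))
  →13  S(S(S(S(S(S(add(Z, mul(SZ, SSZ))))))))
  →14  S(S(S(S(S(S(mul(SZ, SSZ)))))))
  →15  S(S(S(S(S(S(add(SSZ, mul(Z, SSZ))))))))
  →16  S(S(S(S(S(S(S(add(SZ, mul(Z, SSZ)))))))))
  →17  S(S(S(S(S(S(S(S(add(Z, mul(Z, SSZ))))))))))
  →18  S(S(S(S(S(S(S(S(mul(Z, SSZ)))))))))
  →19  S^8(Z)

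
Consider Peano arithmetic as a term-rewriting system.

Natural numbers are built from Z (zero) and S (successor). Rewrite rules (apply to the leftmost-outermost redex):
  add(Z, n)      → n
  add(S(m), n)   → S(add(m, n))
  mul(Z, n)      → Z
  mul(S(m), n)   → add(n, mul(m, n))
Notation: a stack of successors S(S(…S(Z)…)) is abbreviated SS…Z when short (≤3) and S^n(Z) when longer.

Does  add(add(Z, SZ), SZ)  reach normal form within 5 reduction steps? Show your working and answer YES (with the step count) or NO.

  start: add(add(Z, SZ), SZ)
  step 1: add(SZ, SZ)
  step 2: S(add(Z, SZ))
  step 3: SSZ

Answer: YES — reaches normal form SSZ in 3 ≤ 5 steps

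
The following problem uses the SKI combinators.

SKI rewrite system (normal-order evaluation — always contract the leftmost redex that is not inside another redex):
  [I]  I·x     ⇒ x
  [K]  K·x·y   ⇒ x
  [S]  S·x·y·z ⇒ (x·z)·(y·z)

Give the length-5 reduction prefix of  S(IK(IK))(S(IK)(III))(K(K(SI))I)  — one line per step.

  start: S(IK(IK))(S(IK)(III))(K(K(SI))I)
  step 1: IK(IK)(K(K(SI))I)(S(IK)(III)(K(K(SI))I))
  step 2: K(IK)(K(K(SI))I)(S(IK)(III)(K(K(SI))I))
  step 3: IK(S(IK)(III)(K(K(SI))I))
  step 4: K(S(IK)(III)(K(K(SI))I))
  step 5: K(IK(K(K(SI))I)(III(K(K(SI))I)))

Answer: after 5 steps: K(IK(K(K(SI))I)(III(K(K(SI))I)))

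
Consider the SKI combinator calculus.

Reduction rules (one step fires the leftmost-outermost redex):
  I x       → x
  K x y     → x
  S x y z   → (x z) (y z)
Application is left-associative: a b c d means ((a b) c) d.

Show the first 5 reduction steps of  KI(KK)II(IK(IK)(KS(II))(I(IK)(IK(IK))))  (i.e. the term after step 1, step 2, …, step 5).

  start: KI(KK)II(IK(IK)(KS(II))(I(IK)(IK(IK))))
  [1] III(IK(IK)(KS(II))(I(IK)(IK(IK))))
  [2] II(IK(IK)(KS(II))(I(IK)(IK(IK))))
  [3] I(IK(IK)(KS(II))(I(IK)(IK(IK))))
  [4] IK(IK)(KS(II))(I(IK)(IK(IK)))
  [5] K(IK)(KS(II))(I(IK)(IK(IK)))

Answer: after 5 steps: K(IK)(KS(II))(I(IK)(IK(IK)))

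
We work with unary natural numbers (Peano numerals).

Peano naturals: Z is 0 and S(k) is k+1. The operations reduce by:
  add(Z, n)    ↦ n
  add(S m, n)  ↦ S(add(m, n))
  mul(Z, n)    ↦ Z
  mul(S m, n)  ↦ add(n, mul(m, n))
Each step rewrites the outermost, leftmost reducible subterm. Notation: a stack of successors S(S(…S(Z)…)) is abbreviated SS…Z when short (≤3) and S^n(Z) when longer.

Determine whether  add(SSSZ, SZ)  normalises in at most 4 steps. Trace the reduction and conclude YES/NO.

Answer: YES — reaches normal form S^4(Z) in 4 ≤ 4 steps

Working:
  start: add(SSSZ, SZ)
  →1  S(add(SSZ, SZ))
  →2  S(S(add(SZ, SZ)))
  →3  S(S(S(add(Z, SZ))))
  →4  S^4(Z)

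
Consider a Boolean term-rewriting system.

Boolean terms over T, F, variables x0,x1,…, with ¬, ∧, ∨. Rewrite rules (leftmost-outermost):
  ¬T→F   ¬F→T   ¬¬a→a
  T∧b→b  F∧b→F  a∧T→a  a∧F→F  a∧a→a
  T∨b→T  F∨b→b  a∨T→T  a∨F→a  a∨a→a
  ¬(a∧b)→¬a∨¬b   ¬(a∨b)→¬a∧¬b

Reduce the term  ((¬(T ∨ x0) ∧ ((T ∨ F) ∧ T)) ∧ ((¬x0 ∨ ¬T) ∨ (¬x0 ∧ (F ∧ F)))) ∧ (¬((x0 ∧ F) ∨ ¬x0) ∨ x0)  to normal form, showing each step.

  start: ((¬(T ∨ x0) ∧ ((T ∨ F) ∧ T)) ∧ ((¬x0 ∨ ¬T) ∨ (¬x0 ∧ (F ∧ F)))) ∧ (¬((x0 ∧ F) ∨ ¬x0) ∨ x0)
  [1] (((¬T ∧ ¬x0) ∧ ((T ∨ F) ∧ T)) ∧ ((¬x0 ∨ ¬T) ∨ (¬x0 ∧ (F ∧ F)))) ∧ (¬((x0 ∧ F) ∨ ¬x0) ∨ x0)
  [2] (((F ∧ ¬x0) ∧ ((T ∨ F) ∧ T)) ∧ ((¬x0 ∨ ¬T) ∨ (¬x0 ∧ (F ∧ F)))) ∧ (¬((x0 ∧ F) ∨ ¬x0) ∨ x0)
  [3] ((F ∧ ((T ∨ F) ∧ T)) ∧ ((¬x0 ∨ ¬T) ∨ (¬x0 ∧ (F ∧ F)))) ∧ (¬((x0 ∧ F) ∨ ¬x0) ∨ x0)
  [4] (F ∧ ((¬x0 ∨ ¬T) ∨ (¬x0 ∧ (F ∧ F)))) ∧ (¬((x0 ∧ F) ∨ ¬x0) ∨ x0)
  [5] F ∧ (¬((x0 ∧ F) ∨ ¬x0) ∨ x0)
  [6] F

Answer: normal form = F  (in 6 steps)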